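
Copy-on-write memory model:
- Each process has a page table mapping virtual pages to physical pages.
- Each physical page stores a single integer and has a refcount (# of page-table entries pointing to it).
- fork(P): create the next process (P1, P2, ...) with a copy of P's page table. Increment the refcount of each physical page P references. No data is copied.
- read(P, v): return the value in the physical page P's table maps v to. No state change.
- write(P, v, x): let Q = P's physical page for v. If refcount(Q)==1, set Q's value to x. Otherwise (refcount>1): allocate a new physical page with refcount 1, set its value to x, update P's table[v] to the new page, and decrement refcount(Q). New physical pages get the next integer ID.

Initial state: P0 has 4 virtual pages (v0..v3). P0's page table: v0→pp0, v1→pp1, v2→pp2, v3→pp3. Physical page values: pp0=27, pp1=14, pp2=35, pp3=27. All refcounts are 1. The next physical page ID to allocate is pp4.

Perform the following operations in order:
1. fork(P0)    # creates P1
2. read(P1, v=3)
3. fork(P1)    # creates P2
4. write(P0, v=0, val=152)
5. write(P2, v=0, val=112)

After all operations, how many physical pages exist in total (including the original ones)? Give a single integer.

Answer: 6

Derivation:
Op 1: fork(P0) -> P1. 4 ppages; refcounts: pp0:2 pp1:2 pp2:2 pp3:2
Op 2: read(P1, v3) -> 27. No state change.
Op 3: fork(P1) -> P2. 4 ppages; refcounts: pp0:3 pp1:3 pp2:3 pp3:3
Op 4: write(P0, v0, 152). refcount(pp0)=3>1 -> COPY to pp4. 5 ppages; refcounts: pp0:2 pp1:3 pp2:3 pp3:3 pp4:1
Op 5: write(P2, v0, 112). refcount(pp0)=2>1 -> COPY to pp5. 6 ppages; refcounts: pp0:1 pp1:3 pp2:3 pp3:3 pp4:1 pp5:1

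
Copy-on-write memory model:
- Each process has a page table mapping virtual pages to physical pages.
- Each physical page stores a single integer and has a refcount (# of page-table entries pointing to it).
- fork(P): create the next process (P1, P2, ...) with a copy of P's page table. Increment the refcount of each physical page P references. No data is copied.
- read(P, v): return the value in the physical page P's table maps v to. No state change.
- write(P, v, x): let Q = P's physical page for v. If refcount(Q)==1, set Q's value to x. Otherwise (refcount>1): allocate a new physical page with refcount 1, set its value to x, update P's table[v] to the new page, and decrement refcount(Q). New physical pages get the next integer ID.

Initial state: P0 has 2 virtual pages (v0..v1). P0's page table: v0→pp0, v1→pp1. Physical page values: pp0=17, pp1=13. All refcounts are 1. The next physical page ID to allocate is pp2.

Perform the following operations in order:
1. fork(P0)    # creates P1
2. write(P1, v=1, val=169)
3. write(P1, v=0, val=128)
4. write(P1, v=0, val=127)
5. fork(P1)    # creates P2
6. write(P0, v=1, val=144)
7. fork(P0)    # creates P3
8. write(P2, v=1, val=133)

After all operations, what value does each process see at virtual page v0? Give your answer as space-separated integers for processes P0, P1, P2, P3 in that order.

Answer: 17 127 127 17

Derivation:
Op 1: fork(P0) -> P1. 2 ppages; refcounts: pp0:2 pp1:2
Op 2: write(P1, v1, 169). refcount(pp1)=2>1 -> COPY to pp2. 3 ppages; refcounts: pp0:2 pp1:1 pp2:1
Op 3: write(P1, v0, 128). refcount(pp0)=2>1 -> COPY to pp3. 4 ppages; refcounts: pp0:1 pp1:1 pp2:1 pp3:1
Op 4: write(P1, v0, 127). refcount(pp3)=1 -> write in place. 4 ppages; refcounts: pp0:1 pp1:1 pp2:1 pp3:1
Op 5: fork(P1) -> P2. 4 ppages; refcounts: pp0:1 pp1:1 pp2:2 pp3:2
Op 6: write(P0, v1, 144). refcount(pp1)=1 -> write in place. 4 ppages; refcounts: pp0:1 pp1:1 pp2:2 pp3:2
Op 7: fork(P0) -> P3. 4 ppages; refcounts: pp0:2 pp1:2 pp2:2 pp3:2
Op 8: write(P2, v1, 133). refcount(pp2)=2>1 -> COPY to pp4. 5 ppages; refcounts: pp0:2 pp1:2 pp2:1 pp3:2 pp4:1
P0: v0 -> pp0 = 17
P1: v0 -> pp3 = 127
P2: v0 -> pp3 = 127
P3: v0 -> pp0 = 17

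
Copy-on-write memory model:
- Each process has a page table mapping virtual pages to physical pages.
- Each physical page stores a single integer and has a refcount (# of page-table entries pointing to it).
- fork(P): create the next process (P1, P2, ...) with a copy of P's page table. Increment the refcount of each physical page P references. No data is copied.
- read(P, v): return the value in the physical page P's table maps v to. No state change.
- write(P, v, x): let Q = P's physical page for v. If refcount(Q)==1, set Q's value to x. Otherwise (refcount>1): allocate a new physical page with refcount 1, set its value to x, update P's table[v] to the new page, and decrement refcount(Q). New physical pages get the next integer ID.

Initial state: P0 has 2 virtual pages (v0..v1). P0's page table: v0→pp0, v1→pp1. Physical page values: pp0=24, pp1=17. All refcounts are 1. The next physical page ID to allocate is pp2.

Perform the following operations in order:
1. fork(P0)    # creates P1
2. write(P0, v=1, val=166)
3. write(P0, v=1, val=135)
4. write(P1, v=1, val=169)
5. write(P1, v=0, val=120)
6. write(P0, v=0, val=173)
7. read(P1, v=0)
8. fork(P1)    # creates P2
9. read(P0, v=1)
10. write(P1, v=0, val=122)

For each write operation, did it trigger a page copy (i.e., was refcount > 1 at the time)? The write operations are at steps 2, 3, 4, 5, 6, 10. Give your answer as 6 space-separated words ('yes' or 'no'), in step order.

Op 1: fork(P0) -> P1. 2 ppages; refcounts: pp0:2 pp1:2
Op 2: write(P0, v1, 166). refcount(pp1)=2>1 -> COPY to pp2. 3 ppages; refcounts: pp0:2 pp1:1 pp2:1
Op 3: write(P0, v1, 135). refcount(pp2)=1 -> write in place. 3 ppages; refcounts: pp0:2 pp1:1 pp2:1
Op 4: write(P1, v1, 169). refcount(pp1)=1 -> write in place. 3 ppages; refcounts: pp0:2 pp1:1 pp2:1
Op 5: write(P1, v0, 120). refcount(pp0)=2>1 -> COPY to pp3. 4 ppages; refcounts: pp0:1 pp1:1 pp2:1 pp3:1
Op 6: write(P0, v0, 173). refcount(pp0)=1 -> write in place. 4 ppages; refcounts: pp0:1 pp1:1 pp2:1 pp3:1
Op 7: read(P1, v0) -> 120. No state change.
Op 8: fork(P1) -> P2. 4 ppages; refcounts: pp0:1 pp1:2 pp2:1 pp3:2
Op 9: read(P0, v1) -> 135. No state change.
Op 10: write(P1, v0, 122). refcount(pp3)=2>1 -> COPY to pp4. 5 ppages; refcounts: pp0:1 pp1:2 pp2:1 pp3:1 pp4:1

yes no no yes no yes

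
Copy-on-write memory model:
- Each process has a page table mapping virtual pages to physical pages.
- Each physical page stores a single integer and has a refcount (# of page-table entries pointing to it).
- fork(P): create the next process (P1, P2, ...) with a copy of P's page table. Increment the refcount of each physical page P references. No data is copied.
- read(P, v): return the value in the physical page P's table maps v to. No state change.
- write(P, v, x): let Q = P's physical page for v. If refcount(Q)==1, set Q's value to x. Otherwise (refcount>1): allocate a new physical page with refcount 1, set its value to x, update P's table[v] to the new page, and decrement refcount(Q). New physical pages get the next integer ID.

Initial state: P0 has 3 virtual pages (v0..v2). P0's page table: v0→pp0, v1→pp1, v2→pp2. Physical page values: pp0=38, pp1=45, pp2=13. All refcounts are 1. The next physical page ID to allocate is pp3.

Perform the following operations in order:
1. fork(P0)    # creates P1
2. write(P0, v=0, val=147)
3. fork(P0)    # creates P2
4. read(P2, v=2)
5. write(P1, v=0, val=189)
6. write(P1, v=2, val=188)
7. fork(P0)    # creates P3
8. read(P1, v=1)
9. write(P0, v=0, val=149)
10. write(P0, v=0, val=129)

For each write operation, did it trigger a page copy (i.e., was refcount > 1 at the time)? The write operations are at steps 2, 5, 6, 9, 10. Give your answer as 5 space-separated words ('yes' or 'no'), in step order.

Op 1: fork(P0) -> P1. 3 ppages; refcounts: pp0:2 pp1:2 pp2:2
Op 2: write(P0, v0, 147). refcount(pp0)=2>1 -> COPY to pp3. 4 ppages; refcounts: pp0:1 pp1:2 pp2:2 pp3:1
Op 3: fork(P0) -> P2. 4 ppages; refcounts: pp0:1 pp1:3 pp2:3 pp3:2
Op 4: read(P2, v2) -> 13. No state change.
Op 5: write(P1, v0, 189). refcount(pp0)=1 -> write in place. 4 ppages; refcounts: pp0:1 pp1:3 pp2:3 pp3:2
Op 6: write(P1, v2, 188). refcount(pp2)=3>1 -> COPY to pp4. 5 ppages; refcounts: pp0:1 pp1:3 pp2:2 pp3:2 pp4:1
Op 7: fork(P0) -> P3. 5 ppages; refcounts: pp0:1 pp1:4 pp2:3 pp3:3 pp4:1
Op 8: read(P1, v1) -> 45. No state change.
Op 9: write(P0, v0, 149). refcount(pp3)=3>1 -> COPY to pp5. 6 ppages; refcounts: pp0:1 pp1:4 pp2:3 pp3:2 pp4:1 pp5:1
Op 10: write(P0, v0, 129). refcount(pp5)=1 -> write in place. 6 ppages; refcounts: pp0:1 pp1:4 pp2:3 pp3:2 pp4:1 pp5:1

yes no yes yes no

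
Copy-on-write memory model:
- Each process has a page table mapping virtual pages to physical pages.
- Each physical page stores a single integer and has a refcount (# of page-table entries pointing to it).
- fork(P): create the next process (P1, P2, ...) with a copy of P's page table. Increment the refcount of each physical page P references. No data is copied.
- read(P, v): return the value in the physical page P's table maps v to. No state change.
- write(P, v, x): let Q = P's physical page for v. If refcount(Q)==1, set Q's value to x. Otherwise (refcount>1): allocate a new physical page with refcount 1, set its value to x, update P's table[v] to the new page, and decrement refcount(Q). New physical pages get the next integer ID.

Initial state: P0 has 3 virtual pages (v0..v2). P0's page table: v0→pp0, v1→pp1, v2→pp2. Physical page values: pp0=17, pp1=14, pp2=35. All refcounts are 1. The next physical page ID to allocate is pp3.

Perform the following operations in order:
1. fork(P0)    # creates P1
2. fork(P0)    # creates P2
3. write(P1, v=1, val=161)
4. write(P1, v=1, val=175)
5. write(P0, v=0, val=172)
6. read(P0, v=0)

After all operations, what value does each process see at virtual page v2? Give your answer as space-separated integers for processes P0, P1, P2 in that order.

Answer: 35 35 35

Derivation:
Op 1: fork(P0) -> P1. 3 ppages; refcounts: pp0:2 pp1:2 pp2:2
Op 2: fork(P0) -> P2. 3 ppages; refcounts: pp0:3 pp1:3 pp2:3
Op 3: write(P1, v1, 161). refcount(pp1)=3>1 -> COPY to pp3. 4 ppages; refcounts: pp0:3 pp1:2 pp2:3 pp3:1
Op 4: write(P1, v1, 175). refcount(pp3)=1 -> write in place. 4 ppages; refcounts: pp0:3 pp1:2 pp2:3 pp3:1
Op 5: write(P0, v0, 172). refcount(pp0)=3>1 -> COPY to pp4. 5 ppages; refcounts: pp0:2 pp1:2 pp2:3 pp3:1 pp4:1
Op 6: read(P0, v0) -> 172. No state change.
P0: v2 -> pp2 = 35
P1: v2 -> pp2 = 35
P2: v2 -> pp2 = 35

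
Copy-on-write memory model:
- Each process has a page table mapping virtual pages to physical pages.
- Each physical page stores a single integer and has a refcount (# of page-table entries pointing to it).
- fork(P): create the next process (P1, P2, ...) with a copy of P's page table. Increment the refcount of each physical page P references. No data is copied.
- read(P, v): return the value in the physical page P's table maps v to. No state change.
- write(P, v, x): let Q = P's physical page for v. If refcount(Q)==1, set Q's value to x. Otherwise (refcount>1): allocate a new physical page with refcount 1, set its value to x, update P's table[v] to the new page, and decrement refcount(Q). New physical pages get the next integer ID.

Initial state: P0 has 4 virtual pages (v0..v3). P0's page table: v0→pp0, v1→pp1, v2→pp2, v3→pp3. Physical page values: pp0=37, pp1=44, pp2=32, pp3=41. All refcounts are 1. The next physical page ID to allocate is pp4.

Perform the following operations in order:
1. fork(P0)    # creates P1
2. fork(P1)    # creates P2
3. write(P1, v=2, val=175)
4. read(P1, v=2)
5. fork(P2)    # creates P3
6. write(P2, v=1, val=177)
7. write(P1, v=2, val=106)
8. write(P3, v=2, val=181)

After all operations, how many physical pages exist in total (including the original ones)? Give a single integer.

Op 1: fork(P0) -> P1. 4 ppages; refcounts: pp0:2 pp1:2 pp2:2 pp3:2
Op 2: fork(P1) -> P2. 4 ppages; refcounts: pp0:3 pp1:3 pp2:3 pp3:3
Op 3: write(P1, v2, 175). refcount(pp2)=3>1 -> COPY to pp4. 5 ppages; refcounts: pp0:3 pp1:3 pp2:2 pp3:3 pp4:1
Op 4: read(P1, v2) -> 175. No state change.
Op 5: fork(P2) -> P3. 5 ppages; refcounts: pp0:4 pp1:4 pp2:3 pp3:4 pp4:1
Op 6: write(P2, v1, 177). refcount(pp1)=4>1 -> COPY to pp5. 6 ppages; refcounts: pp0:4 pp1:3 pp2:3 pp3:4 pp4:1 pp5:1
Op 7: write(P1, v2, 106). refcount(pp4)=1 -> write in place. 6 ppages; refcounts: pp0:4 pp1:3 pp2:3 pp3:4 pp4:1 pp5:1
Op 8: write(P3, v2, 181). refcount(pp2)=3>1 -> COPY to pp6. 7 ppages; refcounts: pp0:4 pp1:3 pp2:2 pp3:4 pp4:1 pp5:1 pp6:1

Answer: 7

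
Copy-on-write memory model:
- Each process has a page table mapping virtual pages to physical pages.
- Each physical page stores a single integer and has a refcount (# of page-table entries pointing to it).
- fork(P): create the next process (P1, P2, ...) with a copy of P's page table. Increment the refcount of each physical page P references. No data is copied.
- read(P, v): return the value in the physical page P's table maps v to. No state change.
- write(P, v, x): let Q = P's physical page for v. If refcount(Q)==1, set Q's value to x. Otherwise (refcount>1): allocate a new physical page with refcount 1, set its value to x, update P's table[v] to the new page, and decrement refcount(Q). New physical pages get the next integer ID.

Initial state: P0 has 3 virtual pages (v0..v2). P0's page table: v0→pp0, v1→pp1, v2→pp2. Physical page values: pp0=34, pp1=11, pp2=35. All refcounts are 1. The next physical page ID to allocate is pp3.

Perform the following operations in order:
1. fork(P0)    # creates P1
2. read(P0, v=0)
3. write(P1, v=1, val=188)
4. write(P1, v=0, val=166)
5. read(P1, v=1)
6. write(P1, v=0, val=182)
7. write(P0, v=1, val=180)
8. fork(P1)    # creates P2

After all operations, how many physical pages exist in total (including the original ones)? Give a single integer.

Op 1: fork(P0) -> P1. 3 ppages; refcounts: pp0:2 pp1:2 pp2:2
Op 2: read(P0, v0) -> 34. No state change.
Op 3: write(P1, v1, 188). refcount(pp1)=2>1 -> COPY to pp3. 4 ppages; refcounts: pp0:2 pp1:1 pp2:2 pp3:1
Op 4: write(P1, v0, 166). refcount(pp0)=2>1 -> COPY to pp4. 5 ppages; refcounts: pp0:1 pp1:1 pp2:2 pp3:1 pp4:1
Op 5: read(P1, v1) -> 188. No state change.
Op 6: write(P1, v0, 182). refcount(pp4)=1 -> write in place. 5 ppages; refcounts: pp0:1 pp1:1 pp2:2 pp3:1 pp4:1
Op 7: write(P0, v1, 180). refcount(pp1)=1 -> write in place. 5 ppages; refcounts: pp0:1 pp1:1 pp2:2 pp3:1 pp4:1
Op 8: fork(P1) -> P2. 5 ppages; refcounts: pp0:1 pp1:1 pp2:3 pp3:2 pp4:2

Answer: 5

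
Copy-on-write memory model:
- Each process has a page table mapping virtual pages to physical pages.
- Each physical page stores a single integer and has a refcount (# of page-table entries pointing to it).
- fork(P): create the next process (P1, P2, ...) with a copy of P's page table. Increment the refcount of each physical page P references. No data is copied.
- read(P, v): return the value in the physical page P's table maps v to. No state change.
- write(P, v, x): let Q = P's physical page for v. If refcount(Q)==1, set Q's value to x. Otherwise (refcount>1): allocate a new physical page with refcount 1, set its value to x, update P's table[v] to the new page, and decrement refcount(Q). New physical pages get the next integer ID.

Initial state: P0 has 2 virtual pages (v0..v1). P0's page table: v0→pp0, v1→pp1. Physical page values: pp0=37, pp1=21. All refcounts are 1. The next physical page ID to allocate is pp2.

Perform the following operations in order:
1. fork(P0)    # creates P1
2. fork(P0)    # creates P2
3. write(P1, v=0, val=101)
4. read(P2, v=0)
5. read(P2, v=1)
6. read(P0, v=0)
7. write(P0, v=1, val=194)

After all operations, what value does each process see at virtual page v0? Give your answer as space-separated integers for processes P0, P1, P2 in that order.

Answer: 37 101 37

Derivation:
Op 1: fork(P0) -> P1. 2 ppages; refcounts: pp0:2 pp1:2
Op 2: fork(P0) -> P2. 2 ppages; refcounts: pp0:3 pp1:3
Op 3: write(P1, v0, 101). refcount(pp0)=3>1 -> COPY to pp2. 3 ppages; refcounts: pp0:2 pp1:3 pp2:1
Op 4: read(P2, v0) -> 37. No state change.
Op 5: read(P2, v1) -> 21. No state change.
Op 6: read(P0, v0) -> 37. No state change.
Op 7: write(P0, v1, 194). refcount(pp1)=3>1 -> COPY to pp3. 4 ppages; refcounts: pp0:2 pp1:2 pp2:1 pp3:1
P0: v0 -> pp0 = 37
P1: v0 -> pp2 = 101
P2: v0 -> pp0 = 37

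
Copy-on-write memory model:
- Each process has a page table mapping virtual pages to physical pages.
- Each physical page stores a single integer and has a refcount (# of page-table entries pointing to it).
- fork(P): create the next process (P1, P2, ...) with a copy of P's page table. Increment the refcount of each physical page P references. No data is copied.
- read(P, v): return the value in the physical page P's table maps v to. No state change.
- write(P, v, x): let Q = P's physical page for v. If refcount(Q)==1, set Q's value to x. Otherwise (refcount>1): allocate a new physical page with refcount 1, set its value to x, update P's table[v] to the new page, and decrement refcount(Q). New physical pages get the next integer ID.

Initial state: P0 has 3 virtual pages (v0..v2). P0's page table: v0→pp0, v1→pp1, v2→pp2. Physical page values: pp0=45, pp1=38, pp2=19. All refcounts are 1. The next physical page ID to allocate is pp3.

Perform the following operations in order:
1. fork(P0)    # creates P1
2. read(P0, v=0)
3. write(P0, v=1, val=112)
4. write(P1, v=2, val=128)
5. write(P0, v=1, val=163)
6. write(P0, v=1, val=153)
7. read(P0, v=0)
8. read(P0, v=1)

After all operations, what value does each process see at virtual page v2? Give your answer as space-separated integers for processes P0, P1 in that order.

Op 1: fork(P0) -> P1. 3 ppages; refcounts: pp0:2 pp1:2 pp2:2
Op 2: read(P0, v0) -> 45. No state change.
Op 3: write(P0, v1, 112). refcount(pp1)=2>1 -> COPY to pp3. 4 ppages; refcounts: pp0:2 pp1:1 pp2:2 pp3:1
Op 4: write(P1, v2, 128). refcount(pp2)=2>1 -> COPY to pp4. 5 ppages; refcounts: pp0:2 pp1:1 pp2:1 pp3:1 pp4:1
Op 5: write(P0, v1, 163). refcount(pp3)=1 -> write in place. 5 ppages; refcounts: pp0:2 pp1:1 pp2:1 pp3:1 pp4:1
Op 6: write(P0, v1, 153). refcount(pp3)=1 -> write in place. 5 ppages; refcounts: pp0:2 pp1:1 pp2:1 pp3:1 pp4:1
Op 7: read(P0, v0) -> 45. No state change.
Op 8: read(P0, v1) -> 153. No state change.
P0: v2 -> pp2 = 19
P1: v2 -> pp4 = 128

Answer: 19 128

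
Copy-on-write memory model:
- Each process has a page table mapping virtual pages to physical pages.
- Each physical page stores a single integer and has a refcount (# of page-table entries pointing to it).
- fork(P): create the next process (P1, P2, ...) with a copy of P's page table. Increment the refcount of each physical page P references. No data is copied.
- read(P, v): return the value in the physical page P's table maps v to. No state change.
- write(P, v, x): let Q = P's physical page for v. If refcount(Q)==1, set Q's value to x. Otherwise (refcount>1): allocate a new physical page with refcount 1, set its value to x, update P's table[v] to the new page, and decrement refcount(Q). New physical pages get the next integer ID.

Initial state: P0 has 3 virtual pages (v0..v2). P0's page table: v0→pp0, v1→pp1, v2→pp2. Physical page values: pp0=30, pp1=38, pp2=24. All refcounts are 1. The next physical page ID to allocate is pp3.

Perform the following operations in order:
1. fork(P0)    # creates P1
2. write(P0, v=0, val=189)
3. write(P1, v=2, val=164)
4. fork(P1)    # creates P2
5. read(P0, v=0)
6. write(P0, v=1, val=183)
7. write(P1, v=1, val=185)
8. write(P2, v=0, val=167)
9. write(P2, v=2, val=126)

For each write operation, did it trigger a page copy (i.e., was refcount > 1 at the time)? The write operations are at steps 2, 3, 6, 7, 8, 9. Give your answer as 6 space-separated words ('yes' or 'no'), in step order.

Op 1: fork(P0) -> P1. 3 ppages; refcounts: pp0:2 pp1:2 pp2:2
Op 2: write(P0, v0, 189). refcount(pp0)=2>1 -> COPY to pp3. 4 ppages; refcounts: pp0:1 pp1:2 pp2:2 pp3:1
Op 3: write(P1, v2, 164). refcount(pp2)=2>1 -> COPY to pp4. 5 ppages; refcounts: pp0:1 pp1:2 pp2:1 pp3:1 pp4:1
Op 4: fork(P1) -> P2. 5 ppages; refcounts: pp0:2 pp1:3 pp2:1 pp3:1 pp4:2
Op 5: read(P0, v0) -> 189. No state change.
Op 6: write(P0, v1, 183). refcount(pp1)=3>1 -> COPY to pp5. 6 ppages; refcounts: pp0:2 pp1:2 pp2:1 pp3:1 pp4:2 pp5:1
Op 7: write(P1, v1, 185). refcount(pp1)=2>1 -> COPY to pp6. 7 ppages; refcounts: pp0:2 pp1:1 pp2:1 pp3:1 pp4:2 pp5:1 pp6:1
Op 8: write(P2, v0, 167). refcount(pp0)=2>1 -> COPY to pp7. 8 ppages; refcounts: pp0:1 pp1:1 pp2:1 pp3:1 pp4:2 pp5:1 pp6:1 pp7:1
Op 9: write(P2, v2, 126). refcount(pp4)=2>1 -> COPY to pp8. 9 ppages; refcounts: pp0:1 pp1:1 pp2:1 pp3:1 pp4:1 pp5:1 pp6:1 pp7:1 pp8:1

yes yes yes yes yes yes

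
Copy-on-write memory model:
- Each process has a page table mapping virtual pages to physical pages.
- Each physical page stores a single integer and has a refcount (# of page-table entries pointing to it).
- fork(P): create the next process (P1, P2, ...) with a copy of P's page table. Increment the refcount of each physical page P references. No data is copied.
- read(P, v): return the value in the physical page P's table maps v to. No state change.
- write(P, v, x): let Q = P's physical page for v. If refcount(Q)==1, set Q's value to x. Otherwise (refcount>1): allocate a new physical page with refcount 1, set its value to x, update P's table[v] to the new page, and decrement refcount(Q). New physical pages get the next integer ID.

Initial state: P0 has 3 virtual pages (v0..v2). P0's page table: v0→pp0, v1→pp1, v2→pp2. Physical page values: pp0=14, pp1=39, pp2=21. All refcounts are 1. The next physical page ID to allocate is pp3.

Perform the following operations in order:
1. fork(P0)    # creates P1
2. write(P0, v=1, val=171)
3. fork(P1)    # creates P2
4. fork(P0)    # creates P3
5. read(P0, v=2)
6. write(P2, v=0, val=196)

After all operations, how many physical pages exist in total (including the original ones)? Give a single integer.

Op 1: fork(P0) -> P1. 3 ppages; refcounts: pp0:2 pp1:2 pp2:2
Op 2: write(P0, v1, 171). refcount(pp1)=2>1 -> COPY to pp3. 4 ppages; refcounts: pp0:2 pp1:1 pp2:2 pp3:1
Op 3: fork(P1) -> P2. 4 ppages; refcounts: pp0:3 pp1:2 pp2:3 pp3:1
Op 4: fork(P0) -> P3. 4 ppages; refcounts: pp0:4 pp1:2 pp2:4 pp3:2
Op 5: read(P0, v2) -> 21. No state change.
Op 6: write(P2, v0, 196). refcount(pp0)=4>1 -> COPY to pp4. 5 ppages; refcounts: pp0:3 pp1:2 pp2:4 pp3:2 pp4:1

Answer: 5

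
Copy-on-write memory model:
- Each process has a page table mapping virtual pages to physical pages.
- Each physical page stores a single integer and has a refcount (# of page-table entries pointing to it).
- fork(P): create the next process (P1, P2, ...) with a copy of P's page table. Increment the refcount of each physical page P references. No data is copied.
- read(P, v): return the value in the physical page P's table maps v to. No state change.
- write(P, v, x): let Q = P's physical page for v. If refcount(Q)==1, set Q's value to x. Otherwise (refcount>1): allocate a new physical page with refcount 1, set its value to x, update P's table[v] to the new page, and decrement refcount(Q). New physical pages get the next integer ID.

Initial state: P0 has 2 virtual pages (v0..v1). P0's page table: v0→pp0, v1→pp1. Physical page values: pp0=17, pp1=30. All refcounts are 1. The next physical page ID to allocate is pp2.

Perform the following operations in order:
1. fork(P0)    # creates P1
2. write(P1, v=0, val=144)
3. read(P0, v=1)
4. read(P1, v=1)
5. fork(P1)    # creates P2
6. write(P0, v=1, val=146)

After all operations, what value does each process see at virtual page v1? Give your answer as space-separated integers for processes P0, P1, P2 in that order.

Answer: 146 30 30

Derivation:
Op 1: fork(P0) -> P1. 2 ppages; refcounts: pp0:2 pp1:2
Op 2: write(P1, v0, 144). refcount(pp0)=2>1 -> COPY to pp2. 3 ppages; refcounts: pp0:1 pp1:2 pp2:1
Op 3: read(P0, v1) -> 30. No state change.
Op 4: read(P1, v1) -> 30. No state change.
Op 5: fork(P1) -> P2. 3 ppages; refcounts: pp0:1 pp1:3 pp2:2
Op 6: write(P0, v1, 146). refcount(pp1)=3>1 -> COPY to pp3. 4 ppages; refcounts: pp0:1 pp1:2 pp2:2 pp3:1
P0: v1 -> pp3 = 146
P1: v1 -> pp1 = 30
P2: v1 -> pp1 = 30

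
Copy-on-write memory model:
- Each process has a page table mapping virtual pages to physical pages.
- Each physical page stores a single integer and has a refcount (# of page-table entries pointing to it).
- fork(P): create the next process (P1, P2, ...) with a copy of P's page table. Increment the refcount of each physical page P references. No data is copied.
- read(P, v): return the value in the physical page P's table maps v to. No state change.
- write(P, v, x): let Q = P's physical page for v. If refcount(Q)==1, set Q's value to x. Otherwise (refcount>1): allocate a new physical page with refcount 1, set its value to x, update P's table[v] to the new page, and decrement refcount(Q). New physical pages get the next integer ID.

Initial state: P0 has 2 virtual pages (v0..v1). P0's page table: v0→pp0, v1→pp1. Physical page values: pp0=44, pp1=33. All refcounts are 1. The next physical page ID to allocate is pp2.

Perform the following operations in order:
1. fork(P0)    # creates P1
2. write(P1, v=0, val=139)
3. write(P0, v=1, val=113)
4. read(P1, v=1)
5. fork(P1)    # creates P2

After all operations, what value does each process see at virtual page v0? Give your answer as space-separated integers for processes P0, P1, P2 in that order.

Op 1: fork(P0) -> P1. 2 ppages; refcounts: pp0:2 pp1:2
Op 2: write(P1, v0, 139). refcount(pp0)=2>1 -> COPY to pp2. 3 ppages; refcounts: pp0:1 pp1:2 pp2:1
Op 3: write(P0, v1, 113). refcount(pp1)=2>1 -> COPY to pp3. 4 ppages; refcounts: pp0:1 pp1:1 pp2:1 pp3:1
Op 4: read(P1, v1) -> 33. No state change.
Op 5: fork(P1) -> P2. 4 ppages; refcounts: pp0:1 pp1:2 pp2:2 pp3:1
P0: v0 -> pp0 = 44
P1: v0 -> pp2 = 139
P2: v0 -> pp2 = 139

Answer: 44 139 139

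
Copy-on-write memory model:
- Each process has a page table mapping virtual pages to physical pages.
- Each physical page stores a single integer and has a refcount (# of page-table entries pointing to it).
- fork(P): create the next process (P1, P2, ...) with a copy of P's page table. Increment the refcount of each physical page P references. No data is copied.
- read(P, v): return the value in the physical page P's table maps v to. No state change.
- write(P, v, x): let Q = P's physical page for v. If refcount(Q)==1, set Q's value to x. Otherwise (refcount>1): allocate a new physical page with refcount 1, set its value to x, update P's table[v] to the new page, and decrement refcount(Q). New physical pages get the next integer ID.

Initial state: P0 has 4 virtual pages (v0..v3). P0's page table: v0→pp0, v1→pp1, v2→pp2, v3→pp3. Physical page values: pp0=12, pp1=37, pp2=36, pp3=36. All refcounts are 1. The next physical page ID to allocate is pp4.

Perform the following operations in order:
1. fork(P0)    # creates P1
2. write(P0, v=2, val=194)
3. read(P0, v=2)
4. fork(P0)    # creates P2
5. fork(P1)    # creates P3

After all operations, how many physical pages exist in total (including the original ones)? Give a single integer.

Op 1: fork(P0) -> P1. 4 ppages; refcounts: pp0:2 pp1:2 pp2:2 pp3:2
Op 2: write(P0, v2, 194). refcount(pp2)=2>1 -> COPY to pp4. 5 ppages; refcounts: pp0:2 pp1:2 pp2:1 pp3:2 pp4:1
Op 3: read(P0, v2) -> 194. No state change.
Op 4: fork(P0) -> P2. 5 ppages; refcounts: pp0:3 pp1:3 pp2:1 pp3:3 pp4:2
Op 5: fork(P1) -> P3. 5 ppages; refcounts: pp0:4 pp1:4 pp2:2 pp3:4 pp4:2

Answer: 5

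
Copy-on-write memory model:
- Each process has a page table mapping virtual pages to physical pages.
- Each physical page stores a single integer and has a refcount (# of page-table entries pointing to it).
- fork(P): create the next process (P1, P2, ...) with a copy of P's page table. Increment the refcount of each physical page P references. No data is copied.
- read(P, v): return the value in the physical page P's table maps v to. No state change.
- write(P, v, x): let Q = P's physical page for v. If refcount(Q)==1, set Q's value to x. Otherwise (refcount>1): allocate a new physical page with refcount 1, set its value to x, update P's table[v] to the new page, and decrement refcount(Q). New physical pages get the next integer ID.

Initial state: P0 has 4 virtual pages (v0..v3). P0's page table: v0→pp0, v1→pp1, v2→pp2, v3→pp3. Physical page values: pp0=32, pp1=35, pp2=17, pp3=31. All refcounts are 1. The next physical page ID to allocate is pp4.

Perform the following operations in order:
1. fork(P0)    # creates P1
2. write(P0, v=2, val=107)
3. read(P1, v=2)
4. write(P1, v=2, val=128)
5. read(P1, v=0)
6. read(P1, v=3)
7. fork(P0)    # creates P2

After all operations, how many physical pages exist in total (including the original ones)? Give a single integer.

Op 1: fork(P0) -> P1. 4 ppages; refcounts: pp0:2 pp1:2 pp2:2 pp3:2
Op 2: write(P0, v2, 107). refcount(pp2)=2>1 -> COPY to pp4. 5 ppages; refcounts: pp0:2 pp1:2 pp2:1 pp3:2 pp4:1
Op 3: read(P1, v2) -> 17. No state change.
Op 4: write(P1, v2, 128). refcount(pp2)=1 -> write in place. 5 ppages; refcounts: pp0:2 pp1:2 pp2:1 pp3:2 pp4:1
Op 5: read(P1, v0) -> 32. No state change.
Op 6: read(P1, v3) -> 31. No state change.
Op 7: fork(P0) -> P2. 5 ppages; refcounts: pp0:3 pp1:3 pp2:1 pp3:3 pp4:2

Answer: 5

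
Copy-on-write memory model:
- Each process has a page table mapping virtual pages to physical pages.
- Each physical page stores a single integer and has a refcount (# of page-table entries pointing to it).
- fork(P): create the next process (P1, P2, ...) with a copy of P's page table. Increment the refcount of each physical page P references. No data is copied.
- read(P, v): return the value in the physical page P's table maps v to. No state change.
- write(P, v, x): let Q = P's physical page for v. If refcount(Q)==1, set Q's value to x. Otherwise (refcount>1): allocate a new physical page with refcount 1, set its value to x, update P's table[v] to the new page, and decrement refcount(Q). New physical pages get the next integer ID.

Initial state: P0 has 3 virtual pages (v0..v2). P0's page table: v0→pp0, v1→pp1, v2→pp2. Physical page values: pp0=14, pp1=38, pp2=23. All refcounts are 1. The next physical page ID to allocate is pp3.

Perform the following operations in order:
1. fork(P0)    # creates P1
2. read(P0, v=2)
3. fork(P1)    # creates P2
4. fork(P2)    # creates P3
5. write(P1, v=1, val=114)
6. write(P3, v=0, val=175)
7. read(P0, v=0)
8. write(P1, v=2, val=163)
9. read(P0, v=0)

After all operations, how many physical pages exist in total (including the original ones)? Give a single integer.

Answer: 6

Derivation:
Op 1: fork(P0) -> P1. 3 ppages; refcounts: pp0:2 pp1:2 pp2:2
Op 2: read(P0, v2) -> 23. No state change.
Op 3: fork(P1) -> P2. 3 ppages; refcounts: pp0:3 pp1:3 pp2:3
Op 4: fork(P2) -> P3. 3 ppages; refcounts: pp0:4 pp1:4 pp2:4
Op 5: write(P1, v1, 114). refcount(pp1)=4>1 -> COPY to pp3. 4 ppages; refcounts: pp0:4 pp1:3 pp2:4 pp3:1
Op 6: write(P3, v0, 175). refcount(pp0)=4>1 -> COPY to pp4. 5 ppages; refcounts: pp0:3 pp1:3 pp2:4 pp3:1 pp4:1
Op 7: read(P0, v0) -> 14. No state change.
Op 8: write(P1, v2, 163). refcount(pp2)=4>1 -> COPY to pp5. 6 ppages; refcounts: pp0:3 pp1:3 pp2:3 pp3:1 pp4:1 pp5:1
Op 9: read(P0, v0) -> 14. No state change.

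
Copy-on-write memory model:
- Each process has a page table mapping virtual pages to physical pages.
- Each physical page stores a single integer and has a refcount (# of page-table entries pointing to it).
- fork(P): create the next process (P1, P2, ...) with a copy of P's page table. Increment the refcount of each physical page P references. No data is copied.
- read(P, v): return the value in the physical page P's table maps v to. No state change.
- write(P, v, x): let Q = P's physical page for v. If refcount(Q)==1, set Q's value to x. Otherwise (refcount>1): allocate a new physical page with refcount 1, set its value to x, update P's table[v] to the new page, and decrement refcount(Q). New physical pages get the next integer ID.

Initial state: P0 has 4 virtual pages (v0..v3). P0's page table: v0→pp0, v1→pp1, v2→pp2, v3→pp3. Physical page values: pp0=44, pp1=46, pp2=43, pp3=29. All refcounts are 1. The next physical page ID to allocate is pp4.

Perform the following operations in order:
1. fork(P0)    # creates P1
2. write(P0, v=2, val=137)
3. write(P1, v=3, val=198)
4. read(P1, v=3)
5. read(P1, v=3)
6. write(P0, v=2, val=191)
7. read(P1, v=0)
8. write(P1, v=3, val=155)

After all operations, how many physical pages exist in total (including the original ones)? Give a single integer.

Op 1: fork(P0) -> P1. 4 ppages; refcounts: pp0:2 pp1:2 pp2:2 pp3:2
Op 2: write(P0, v2, 137). refcount(pp2)=2>1 -> COPY to pp4. 5 ppages; refcounts: pp0:2 pp1:2 pp2:1 pp3:2 pp4:1
Op 3: write(P1, v3, 198). refcount(pp3)=2>1 -> COPY to pp5. 6 ppages; refcounts: pp0:2 pp1:2 pp2:1 pp3:1 pp4:1 pp5:1
Op 4: read(P1, v3) -> 198. No state change.
Op 5: read(P1, v3) -> 198. No state change.
Op 6: write(P0, v2, 191). refcount(pp4)=1 -> write in place. 6 ppages; refcounts: pp0:2 pp1:2 pp2:1 pp3:1 pp4:1 pp5:1
Op 7: read(P1, v0) -> 44. No state change.
Op 8: write(P1, v3, 155). refcount(pp5)=1 -> write in place. 6 ppages; refcounts: pp0:2 pp1:2 pp2:1 pp3:1 pp4:1 pp5:1

Answer: 6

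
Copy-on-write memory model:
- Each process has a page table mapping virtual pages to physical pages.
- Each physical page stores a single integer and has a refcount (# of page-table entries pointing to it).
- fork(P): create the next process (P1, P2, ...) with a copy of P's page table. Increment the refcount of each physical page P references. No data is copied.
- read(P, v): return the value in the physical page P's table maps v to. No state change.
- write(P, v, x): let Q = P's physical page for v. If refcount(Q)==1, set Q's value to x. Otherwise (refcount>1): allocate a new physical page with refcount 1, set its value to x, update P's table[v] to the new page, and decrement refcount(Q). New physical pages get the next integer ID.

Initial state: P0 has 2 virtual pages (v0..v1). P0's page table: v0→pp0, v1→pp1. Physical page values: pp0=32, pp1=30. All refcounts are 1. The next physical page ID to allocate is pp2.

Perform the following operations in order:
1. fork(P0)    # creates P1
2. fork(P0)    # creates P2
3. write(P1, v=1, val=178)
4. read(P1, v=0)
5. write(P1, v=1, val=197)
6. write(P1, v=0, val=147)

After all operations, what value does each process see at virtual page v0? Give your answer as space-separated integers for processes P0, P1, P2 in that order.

Answer: 32 147 32

Derivation:
Op 1: fork(P0) -> P1. 2 ppages; refcounts: pp0:2 pp1:2
Op 2: fork(P0) -> P2. 2 ppages; refcounts: pp0:3 pp1:3
Op 3: write(P1, v1, 178). refcount(pp1)=3>1 -> COPY to pp2. 3 ppages; refcounts: pp0:3 pp1:2 pp2:1
Op 4: read(P1, v0) -> 32. No state change.
Op 5: write(P1, v1, 197). refcount(pp2)=1 -> write in place. 3 ppages; refcounts: pp0:3 pp1:2 pp2:1
Op 6: write(P1, v0, 147). refcount(pp0)=3>1 -> COPY to pp3. 4 ppages; refcounts: pp0:2 pp1:2 pp2:1 pp3:1
P0: v0 -> pp0 = 32
P1: v0 -> pp3 = 147
P2: v0 -> pp0 = 32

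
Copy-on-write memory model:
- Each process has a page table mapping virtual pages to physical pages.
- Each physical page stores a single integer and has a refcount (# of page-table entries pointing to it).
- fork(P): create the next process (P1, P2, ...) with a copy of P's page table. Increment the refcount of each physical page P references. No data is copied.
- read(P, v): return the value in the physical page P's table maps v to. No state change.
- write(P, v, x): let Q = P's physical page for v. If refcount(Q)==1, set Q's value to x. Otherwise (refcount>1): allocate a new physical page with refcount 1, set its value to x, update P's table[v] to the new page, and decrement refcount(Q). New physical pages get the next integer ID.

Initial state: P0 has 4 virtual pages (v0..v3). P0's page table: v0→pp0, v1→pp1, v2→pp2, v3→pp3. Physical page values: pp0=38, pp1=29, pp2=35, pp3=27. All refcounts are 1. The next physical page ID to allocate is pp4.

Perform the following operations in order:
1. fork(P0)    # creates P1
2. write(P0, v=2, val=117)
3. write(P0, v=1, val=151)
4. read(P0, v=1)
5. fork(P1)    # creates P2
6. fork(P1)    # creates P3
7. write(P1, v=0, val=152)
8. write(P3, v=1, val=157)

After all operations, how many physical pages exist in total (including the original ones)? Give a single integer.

Answer: 8

Derivation:
Op 1: fork(P0) -> P1. 4 ppages; refcounts: pp0:2 pp1:2 pp2:2 pp3:2
Op 2: write(P0, v2, 117). refcount(pp2)=2>1 -> COPY to pp4. 5 ppages; refcounts: pp0:2 pp1:2 pp2:1 pp3:2 pp4:1
Op 3: write(P0, v1, 151). refcount(pp1)=2>1 -> COPY to pp5. 6 ppages; refcounts: pp0:2 pp1:1 pp2:1 pp3:2 pp4:1 pp5:1
Op 4: read(P0, v1) -> 151. No state change.
Op 5: fork(P1) -> P2. 6 ppages; refcounts: pp0:3 pp1:2 pp2:2 pp3:3 pp4:1 pp5:1
Op 6: fork(P1) -> P3. 6 ppages; refcounts: pp0:4 pp1:3 pp2:3 pp3:4 pp4:1 pp5:1
Op 7: write(P1, v0, 152). refcount(pp0)=4>1 -> COPY to pp6. 7 ppages; refcounts: pp0:3 pp1:3 pp2:3 pp3:4 pp4:1 pp5:1 pp6:1
Op 8: write(P3, v1, 157). refcount(pp1)=3>1 -> COPY to pp7. 8 ppages; refcounts: pp0:3 pp1:2 pp2:3 pp3:4 pp4:1 pp5:1 pp6:1 pp7:1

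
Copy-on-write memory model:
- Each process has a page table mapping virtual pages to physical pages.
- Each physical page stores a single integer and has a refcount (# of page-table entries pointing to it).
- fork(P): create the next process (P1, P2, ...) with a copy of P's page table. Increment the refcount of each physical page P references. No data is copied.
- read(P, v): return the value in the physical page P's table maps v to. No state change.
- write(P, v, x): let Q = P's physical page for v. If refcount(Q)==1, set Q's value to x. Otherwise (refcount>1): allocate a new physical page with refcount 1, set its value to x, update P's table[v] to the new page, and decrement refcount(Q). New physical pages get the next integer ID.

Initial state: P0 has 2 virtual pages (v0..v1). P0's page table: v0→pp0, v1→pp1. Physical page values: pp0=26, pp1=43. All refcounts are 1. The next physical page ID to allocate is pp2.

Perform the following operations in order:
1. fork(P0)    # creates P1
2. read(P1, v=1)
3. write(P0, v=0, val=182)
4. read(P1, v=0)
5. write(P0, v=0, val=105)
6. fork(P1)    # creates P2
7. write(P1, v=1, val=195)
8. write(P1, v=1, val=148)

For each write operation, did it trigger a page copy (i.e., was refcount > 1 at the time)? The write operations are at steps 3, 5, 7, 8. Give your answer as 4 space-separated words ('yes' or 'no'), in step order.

Op 1: fork(P0) -> P1. 2 ppages; refcounts: pp0:2 pp1:2
Op 2: read(P1, v1) -> 43. No state change.
Op 3: write(P0, v0, 182). refcount(pp0)=2>1 -> COPY to pp2. 3 ppages; refcounts: pp0:1 pp1:2 pp2:1
Op 4: read(P1, v0) -> 26. No state change.
Op 5: write(P0, v0, 105). refcount(pp2)=1 -> write in place. 3 ppages; refcounts: pp0:1 pp1:2 pp2:1
Op 6: fork(P1) -> P2. 3 ppages; refcounts: pp0:2 pp1:3 pp2:1
Op 7: write(P1, v1, 195). refcount(pp1)=3>1 -> COPY to pp3. 4 ppages; refcounts: pp0:2 pp1:2 pp2:1 pp3:1
Op 8: write(P1, v1, 148). refcount(pp3)=1 -> write in place. 4 ppages; refcounts: pp0:2 pp1:2 pp2:1 pp3:1

yes no yes no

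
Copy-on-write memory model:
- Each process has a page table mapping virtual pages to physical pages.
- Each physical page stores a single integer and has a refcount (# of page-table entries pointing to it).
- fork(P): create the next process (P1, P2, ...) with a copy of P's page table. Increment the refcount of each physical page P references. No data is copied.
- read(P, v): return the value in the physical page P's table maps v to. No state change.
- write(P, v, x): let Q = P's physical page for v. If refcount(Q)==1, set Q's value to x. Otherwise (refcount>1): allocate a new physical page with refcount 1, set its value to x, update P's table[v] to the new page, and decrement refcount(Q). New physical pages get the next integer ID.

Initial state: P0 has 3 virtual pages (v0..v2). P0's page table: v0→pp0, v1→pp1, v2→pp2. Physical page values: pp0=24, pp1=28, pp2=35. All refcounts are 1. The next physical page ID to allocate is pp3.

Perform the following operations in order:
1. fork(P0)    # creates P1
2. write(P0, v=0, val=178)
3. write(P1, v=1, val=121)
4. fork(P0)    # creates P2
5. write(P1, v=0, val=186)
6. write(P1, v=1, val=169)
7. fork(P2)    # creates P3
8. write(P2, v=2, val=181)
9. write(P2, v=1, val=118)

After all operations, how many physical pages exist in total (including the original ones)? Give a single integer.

Op 1: fork(P0) -> P1. 3 ppages; refcounts: pp0:2 pp1:2 pp2:2
Op 2: write(P0, v0, 178). refcount(pp0)=2>1 -> COPY to pp3. 4 ppages; refcounts: pp0:1 pp1:2 pp2:2 pp3:1
Op 3: write(P1, v1, 121). refcount(pp1)=2>1 -> COPY to pp4. 5 ppages; refcounts: pp0:1 pp1:1 pp2:2 pp3:1 pp4:1
Op 4: fork(P0) -> P2. 5 ppages; refcounts: pp0:1 pp1:2 pp2:3 pp3:2 pp4:1
Op 5: write(P1, v0, 186). refcount(pp0)=1 -> write in place. 5 ppages; refcounts: pp0:1 pp1:2 pp2:3 pp3:2 pp4:1
Op 6: write(P1, v1, 169). refcount(pp4)=1 -> write in place. 5 ppages; refcounts: pp0:1 pp1:2 pp2:3 pp3:2 pp4:1
Op 7: fork(P2) -> P3. 5 ppages; refcounts: pp0:1 pp1:3 pp2:4 pp3:3 pp4:1
Op 8: write(P2, v2, 181). refcount(pp2)=4>1 -> COPY to pp5. 6 ppages; refcounts: pp0:1 pp1:3 pp2:3 pp3:3 pp4:1 pp5:1
Op 9: write(P2, v1, 118). refcount(pp1)=3>1 -> COPY to pp6. 7 ppages; refcounts: pp0:1 pp1:2 pp2:3 pp3:3 pp4:1 pp5:1 pp6:1

Answer: 7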